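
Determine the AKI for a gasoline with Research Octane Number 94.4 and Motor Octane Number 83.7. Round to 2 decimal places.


AKI = (RON + MON) / 2
AKI = (94.4 + 83.7) / 2
AKI = 178.1 / 2 = 89.05


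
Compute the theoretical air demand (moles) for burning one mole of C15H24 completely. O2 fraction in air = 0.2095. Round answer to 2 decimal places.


Balanced combustion: C15H24 + 21 O2 -> 15 CO2 + 12 H2O
O2 needed = C + H/4 = 15 + 24/4 = 21.00 moles
Air moles = O2 / 0.2095 = 21.00 / 0.2095 = 100.24 moles air


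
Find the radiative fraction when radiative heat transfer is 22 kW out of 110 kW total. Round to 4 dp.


f_rad = Q_rad / Q_total
f_rad = 22 / 110 = 0.2000


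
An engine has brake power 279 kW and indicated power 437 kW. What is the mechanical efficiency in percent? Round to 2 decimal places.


eta_mech = (BP / IP) * 100
Ratio = 279 / 437 = 0.6384
eta_mech = 0.6384 * 100 = 63.84%


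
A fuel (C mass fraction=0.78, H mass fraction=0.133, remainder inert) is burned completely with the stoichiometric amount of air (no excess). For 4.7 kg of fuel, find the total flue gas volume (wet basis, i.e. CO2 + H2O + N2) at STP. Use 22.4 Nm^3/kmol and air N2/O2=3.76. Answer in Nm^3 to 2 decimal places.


Per kg fuel: CO2 = (C/12 kmol)*22.4 = (0.78/12)*22.4 = 1.45600 Nm^3
Per kg fuel: H2O = (H/2 kmol)*22.4 = (0.133/2)*22.4 = 1.48960 Nm^3
O2 needed per kg fuel = C/12 + H/4 = 0.78/12 + 0.133/4 = 0.09825000 kmol
Per kg fuel: N2 = O2*3.76*22.4 = 0.09825000*3.76*22.4 = 8.27501 Nm^3
Total per kg = 1.45600 + 1.48960 + 8.27501 = 11.22061 Nm^3
Total = 11.22061 * 4.7 = 52.74 Nm^3


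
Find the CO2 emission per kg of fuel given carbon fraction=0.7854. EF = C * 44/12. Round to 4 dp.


EF = C_frac * (M_CO2 / M_C)
EF = 0.7854 * (44/12)
EF = 0.7854 * 3.666667 = 2.8798 kg_CO2/kg_fuel


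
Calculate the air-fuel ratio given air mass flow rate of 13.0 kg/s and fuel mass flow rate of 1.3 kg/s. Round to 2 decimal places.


AFR = m_air / m_fuel
AFR = 13.0 / 1.3 = 10.00


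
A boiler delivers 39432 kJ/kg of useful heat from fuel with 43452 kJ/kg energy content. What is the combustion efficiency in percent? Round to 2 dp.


Efficiency = (Q_useful / Q_fuel) * 100
Efficiency = (39432 / 43452) * 100
Efficiency = 0.9075 * 100 = 90.75%


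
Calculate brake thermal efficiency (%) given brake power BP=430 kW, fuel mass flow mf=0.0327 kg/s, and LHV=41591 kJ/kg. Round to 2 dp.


eta_BTE = (BP / (mf * LHV)) * 100
Denominator = 0.0327 * 41591 = 1360.0257 kW
eta_BTE = (430 / 1360.0257) * 100 = 31.62%


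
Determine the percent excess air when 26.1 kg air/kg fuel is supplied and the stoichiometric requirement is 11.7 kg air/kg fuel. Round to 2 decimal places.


Excess air = actual - stoichiometric = 26.1 - 11.7 = 14.40 kg/kg fuel
Excess air % = (excess / stoich) * 100 = (14.40 / 11.7) * 100 = 123.08%


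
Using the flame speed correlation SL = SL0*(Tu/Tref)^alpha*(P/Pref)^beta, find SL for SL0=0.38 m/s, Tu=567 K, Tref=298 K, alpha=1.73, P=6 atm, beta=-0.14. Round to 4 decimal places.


SL = SL0 * (Tu/Tref)^alpha * (P/Pref)^beta
T ratio = 567/298 = 1.90268456
(T ratio)^alpha = 1.90268456^1.73 = 3.043018
(P/Pref)^beta = 6^(-0.14) = 0.778142
SL = 0.38 * 3.043018 * 0.778142 = 0.8998 m/s


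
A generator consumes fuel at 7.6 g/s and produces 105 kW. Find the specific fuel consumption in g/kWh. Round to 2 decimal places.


SFC = (mf / BP) * 3600
Rate = 7.6 / 105 = 0.072381 g/(s*kW)
SFC = 0.072381 * 3600 = 260.57 g/kWh


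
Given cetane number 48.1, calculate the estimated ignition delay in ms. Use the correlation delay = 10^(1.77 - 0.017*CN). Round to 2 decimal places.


delay = 10^(1.77 - 0.017*CN)
Exponent = 1.77 - 0.017*48.1 = 0.9523
delay = 10^0.9523 = 8.96 ms


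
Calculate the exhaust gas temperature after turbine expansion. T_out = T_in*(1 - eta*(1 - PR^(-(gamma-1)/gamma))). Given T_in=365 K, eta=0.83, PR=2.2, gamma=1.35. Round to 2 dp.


T_out = T_in * (1 - eta * (1 - PR^(-(gamma-1)/gamma)))
Exponent = -(1.35-1)/1.35 = -0.25925926
PR^exp = 2.2^(-0.25925926) = 0.81512413
Factor = 1 - 0.83*(1 - 0.81512413) = 0.84655303
T_out = 365 * 0.84655303 = 308.99 K


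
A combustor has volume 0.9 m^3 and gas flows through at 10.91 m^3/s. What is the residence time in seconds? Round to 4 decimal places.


tau = V / Q_flow
tau = 0.9 / 10.91 = 0.0825 s


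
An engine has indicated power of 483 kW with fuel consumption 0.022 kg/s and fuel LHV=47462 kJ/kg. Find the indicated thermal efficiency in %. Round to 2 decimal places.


eta_ith = (IP / (mf * LHV)) * 100
Denominator = 0.022 * 47462 = 1044.1640 kW
eta_ith = (483 / 1044.1640) * 100 = 46.26%


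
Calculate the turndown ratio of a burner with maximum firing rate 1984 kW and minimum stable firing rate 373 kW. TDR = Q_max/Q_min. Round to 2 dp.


TDR = Q_max / Q_min
TDR = 1984 / 373 = 5.32


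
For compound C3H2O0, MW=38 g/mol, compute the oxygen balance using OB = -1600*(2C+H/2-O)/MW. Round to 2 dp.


OB = -1600 * (2C + H/2 - O) / MW
Inner = 2*3 + 2/2 - 0 = 7.00
OB = -1600 * 7.00 / 38 = -294.74%


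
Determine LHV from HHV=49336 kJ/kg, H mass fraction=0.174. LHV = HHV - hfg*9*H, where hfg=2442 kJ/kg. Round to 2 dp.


LHV = HHV - hfg * 9 * H
Water correction = 2442 * 9 * 0.174 = 3824.172 kJ/kg
LHV = 49336 - 3824.172 = 45511.83 kJ/kg


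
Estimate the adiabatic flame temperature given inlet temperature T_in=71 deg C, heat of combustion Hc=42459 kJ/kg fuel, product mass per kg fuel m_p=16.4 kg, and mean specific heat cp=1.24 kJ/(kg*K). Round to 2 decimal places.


T_ad = T_in + Hc / (m_p * cp)
Denominator = 16.4 * 1.24 = 20.3360
Temperature rise = 42459 / 20.3360 = 2087.87 K
T_ad = 71 + 2087.87 = 2158.87 deg C


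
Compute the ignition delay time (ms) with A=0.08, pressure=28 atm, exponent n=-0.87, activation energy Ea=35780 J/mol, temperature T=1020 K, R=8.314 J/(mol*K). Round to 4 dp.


tau = A * P^n * exp(Ea/(R*T))
P^n = 28^(-0.87) = 0.05507728
Ea/(R*T) = 35780/(8.314*1020) = 4.219200
exp(Ea/(R*T)) = 67.979100
tau = 0.08 * 0.05507728 * 67.979100 = 0.2995 ms


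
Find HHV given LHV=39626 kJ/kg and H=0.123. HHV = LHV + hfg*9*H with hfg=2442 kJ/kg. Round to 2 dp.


HHV = LHV + hfg * 9 * H
Water addition = 2442 * 9 * 0.123 = 2703.294 kJ/kg
HHV = 39626 + 2703.294 = 42329.29 kJ/kg


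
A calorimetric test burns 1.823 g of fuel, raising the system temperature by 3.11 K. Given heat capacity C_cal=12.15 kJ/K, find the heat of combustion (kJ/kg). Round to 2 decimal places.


Hc = C_cal * delta_T / m_fuel
Q_released = 12.15 * 3.11 = 37.7865 kJ
m_fuel = 1.823 g = 1.823/1000 kg = 0.001823 kg
Hc = 37.7865 / 0.001823 = 20727.65 kJ/kg


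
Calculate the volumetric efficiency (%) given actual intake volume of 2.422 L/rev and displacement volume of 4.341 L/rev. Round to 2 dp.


eta_v = (V_actual / V_disp) * 100
Ratio = 2.422 / 4.341 = 0.5579
eta_v = 0.5579 * 100 = 55.79%


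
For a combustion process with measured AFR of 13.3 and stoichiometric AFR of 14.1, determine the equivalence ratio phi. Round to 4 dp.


phi = AFR_stoich / AFR_actual
phi = 14.1 / 13.3 = 1.0602


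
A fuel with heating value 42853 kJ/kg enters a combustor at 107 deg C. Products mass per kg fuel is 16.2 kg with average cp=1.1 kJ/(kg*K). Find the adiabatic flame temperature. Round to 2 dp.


T_ad = T_in + Hc / (m_p * cp)
Denominator = 16.2 * 1.1 = 17.8200
Temperature rise = 42853 / 17.8200 = 2404.77 K
T_ad = 107 + 2404.77 = 2511.77 deg C


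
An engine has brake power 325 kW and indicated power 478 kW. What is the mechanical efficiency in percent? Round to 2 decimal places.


eta_mech = (BP / IP) * 100
Ratio = 325 / 478 = 0.6799
eta_mech = 0.6799 * 100 = 67.99%


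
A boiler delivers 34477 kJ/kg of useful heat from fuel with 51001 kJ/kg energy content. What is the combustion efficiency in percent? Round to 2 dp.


Efficiency = (Q_useful / Q_fuel) * 100
Efficiency = (34477 / 51001) * 100
Efficiency = 0.6760 * 100 = 67.60%


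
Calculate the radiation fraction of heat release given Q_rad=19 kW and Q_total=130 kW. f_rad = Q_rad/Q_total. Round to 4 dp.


f_rad = Q_rad / Q_total
f_rad = 19 / 130 = 0.1462


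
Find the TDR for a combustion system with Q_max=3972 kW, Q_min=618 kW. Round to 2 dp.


TDR = Q_max / Q_min
TDR = 3972 / 618 = 6.43


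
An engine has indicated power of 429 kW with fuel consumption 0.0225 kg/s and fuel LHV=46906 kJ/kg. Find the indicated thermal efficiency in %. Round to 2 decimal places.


eta_ith = (IP / (mf * LHV)) * 100
Denominator = 0.0225 * 46906 = 1055.3850 kW
eta_ith = (429 / 1055.3850) * 100 = 40.65%


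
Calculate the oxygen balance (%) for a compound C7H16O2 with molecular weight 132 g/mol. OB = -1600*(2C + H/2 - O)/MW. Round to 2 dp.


OB = -1600 * (2C + H/2 - O) / MW
Inner = 2*7 + 16/2 - 2 = 20.00
OB = -1600 * 20.00 / 132 = -242.42%


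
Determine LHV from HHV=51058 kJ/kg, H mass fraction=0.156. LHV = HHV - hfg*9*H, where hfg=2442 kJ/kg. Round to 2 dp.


LHV = HHV - hfg * 9 * H
Water correction = 2442 * 9 * 0.156 = 3428.568 kJ/kg
LHV = 51058 - 3428.568 = 47629.43 kJ/kg


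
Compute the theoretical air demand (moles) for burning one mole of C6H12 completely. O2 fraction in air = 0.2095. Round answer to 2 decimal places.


Balanced combustion: C6H12 + 9 O2 -> 6 CO2 + 6 H2O
O2 needed = C + H/4 = 6 + 12/4 = 9.00 moles
Air moles = O2 / 0.2095 = 9.00 / 0.2095 = 42.96 moles air


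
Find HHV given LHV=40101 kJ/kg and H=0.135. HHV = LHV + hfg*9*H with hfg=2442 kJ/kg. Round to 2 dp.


HHV = LHV + hfg * 9 * H
Water addition = 2442 * 9 * 0.135 = 2967.030 kJ/kg
HHV = 40101 + 2967.030 = 43068.03 kJ/kg


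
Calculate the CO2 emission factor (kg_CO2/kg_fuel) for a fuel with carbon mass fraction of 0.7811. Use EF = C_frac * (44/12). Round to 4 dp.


EF = C_frac * (M_CO2 / M_C)
EF = 0.7811 * (44/12)
EF = 0.7811 * 3.666667 = 2.8640 kg_CO2/kg_fuel


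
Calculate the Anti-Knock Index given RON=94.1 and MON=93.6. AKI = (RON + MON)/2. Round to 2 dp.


AKI = (RON + MON) / 2
AKI = (94.1 + 93.6) / 2
AKI = 187.7 / 2 = 93.85


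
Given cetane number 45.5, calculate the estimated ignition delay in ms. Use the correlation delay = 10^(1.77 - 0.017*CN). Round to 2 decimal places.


delay = 10^(1.77 - 0.017*CN)
Exponent = 1.77 - 0.017*45.5 = 0.9965
delay = 10^0.9965 = 9.92 ms


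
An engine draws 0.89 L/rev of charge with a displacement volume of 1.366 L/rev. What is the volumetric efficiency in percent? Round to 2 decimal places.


eta_v = (V_actual / V_disp) * 100
Ratio = 0.89 / 1.366 = 0.6515
eta_v = 0.6515 * 100 = 65.15%


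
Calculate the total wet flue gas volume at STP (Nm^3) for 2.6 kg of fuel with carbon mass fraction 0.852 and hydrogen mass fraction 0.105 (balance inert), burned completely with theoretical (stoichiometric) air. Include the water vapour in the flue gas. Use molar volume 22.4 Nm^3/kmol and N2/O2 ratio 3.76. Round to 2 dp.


Per kg fuel: CO2 = (C/12 kmol)*22.4 = (0.852/12)*22.4 = 1.59040 Nm^3
Per kg fuel: H2O = (H/2 kmol)*22.4 = (0.105/2)*22.4 = 1.17600 Nm^3
O2 needed per kg fuel = C/12 + H/4 = 0.852/12 + 0.105/4 = 0.09725000 kmol
Per kg fuel: N2 = O2*3.76*22.4 = 0.09725000*3.76*22.4 = 8.19078 Nm^3
Total per kg = 1.59040 + 1.17600 + 8.19078 = 10.95718 Nm^3
Total = 10.95718 * 2.6 = 28.49 Nm^3


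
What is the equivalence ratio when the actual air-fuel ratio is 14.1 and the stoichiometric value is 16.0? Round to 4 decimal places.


phi = AFR_stoich / AFR_actual
phi = 16.0 / 14.1 = 1.1348


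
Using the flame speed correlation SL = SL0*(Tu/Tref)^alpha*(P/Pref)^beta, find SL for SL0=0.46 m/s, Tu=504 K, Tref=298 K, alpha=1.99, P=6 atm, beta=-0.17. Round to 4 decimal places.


SL = SL0 * (Tu/Tref)^alpha * (P/Pref)^beta
T ratio = 504/298 = 1.69127517
(T ratio)^alpha = 1.69127517^1.99 = 2.845420
(P/Pref)^beta = 6^(-0.17) = 0.737419
SL = 0.46 * 2.845420 * 0.737419 = 0.9652 m/s


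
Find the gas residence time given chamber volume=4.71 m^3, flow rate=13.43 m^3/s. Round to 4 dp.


tau = V / Q_flow
tau = 4.71 / 13.43 = 0.3507 s


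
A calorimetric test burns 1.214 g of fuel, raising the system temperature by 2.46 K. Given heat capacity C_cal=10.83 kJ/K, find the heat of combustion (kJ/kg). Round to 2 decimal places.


Hc = C_cal * delta_T / m_fuel
Q_released = 10.83 * 2.46 = 26.6418 kJ
m_fuel = 1.214 g = 1.214/1000 kg = 0.001214 kg
Hc = 26.6418 / 0.001214 = 21945.47 kJ/kg


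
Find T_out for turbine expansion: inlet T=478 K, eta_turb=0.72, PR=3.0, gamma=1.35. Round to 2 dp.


T_out = T_in * (1 - eta * (1 - PR^(-(gamma-1)/gamma)))
Exponent = -(1.35-1)/1.35 = -0.25925926
PR^exp = 3.0^(-0.25925926) = 0.75214556
Factor = 1 - 0.72*(1 - 0.75214556) = 0.82154480
T_out = 478 * 0.82154480 = 392.70 K


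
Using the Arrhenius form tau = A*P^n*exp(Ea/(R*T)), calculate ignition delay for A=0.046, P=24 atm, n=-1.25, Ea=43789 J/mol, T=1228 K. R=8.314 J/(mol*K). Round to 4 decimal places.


tau = A * P^n * exp(Ea/(R*T))
P^n = 24^(-1.25) = 0.01882504
Ea/(R*T) = 43789/(8.314*1228) = 4.289006
exp(Ea/(R*T)) = 72.893966
tau = 0.046 * 0.01882504 * 72.893966 = 0.0631 ms


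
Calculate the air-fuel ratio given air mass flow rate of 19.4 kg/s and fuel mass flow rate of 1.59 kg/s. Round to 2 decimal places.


AFR = m_air / m_fuel
AFR = 19.4 / 1.59 = 12.20


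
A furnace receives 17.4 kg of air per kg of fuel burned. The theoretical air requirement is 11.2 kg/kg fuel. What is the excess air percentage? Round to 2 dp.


Excess air = actual - stoichiometric = 17.4 - 11.2 = 6.20 kg/kg fuel
Excess air % = (excess / stoich) * 100 = (6.20 / 11.2) * 100 = 55.36%


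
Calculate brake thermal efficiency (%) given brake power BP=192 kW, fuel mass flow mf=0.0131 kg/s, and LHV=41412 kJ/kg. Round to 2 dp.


eta_BTE = (BP / (mf * LHV)) * 100
Denominator = 0.0131 * 41412 = 542.4972 kW
eta_BTE = (192 / 542.4972) * 100 = 35.39%


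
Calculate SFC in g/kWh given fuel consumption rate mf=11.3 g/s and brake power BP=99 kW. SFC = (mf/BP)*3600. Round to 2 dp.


SFC = (mf / BP) * 3600
Rate = 11.3 / 99 = 0.114141 g/(s*kW)
SFC = 0.114141 * 3600 = 410.91 g/kWh


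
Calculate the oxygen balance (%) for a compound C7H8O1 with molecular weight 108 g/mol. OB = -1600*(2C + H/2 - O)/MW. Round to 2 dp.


OB = -1600 * (2C + H/2 - O) / MW
Inner = 2*7 + 8/2 - 1 = 17.00
OB = -1600 * 17.00 / 108 = -251.85%


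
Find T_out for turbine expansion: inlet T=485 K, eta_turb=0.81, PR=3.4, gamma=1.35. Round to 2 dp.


T_out = T_in * (1 - eta * (1 - PR^(-(gamma-1)/gamma)))
Exponent = -(1.35-1)/1.35 = -0.25925926
PR^exp = 3.4^(-0.25925926) = 0.72813041
Factor = 1 - 0.81*(1 - 0.72813041) = 0.77978563
T_out = 485 * 0.77978563 = 378.20 K


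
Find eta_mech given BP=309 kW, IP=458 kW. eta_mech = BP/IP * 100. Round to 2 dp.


eta_mech = (BP / IP) * 100
Ratio = 309 / 458 = 0.6747
eta_mech = 0.6747 * 100 = 67.47%


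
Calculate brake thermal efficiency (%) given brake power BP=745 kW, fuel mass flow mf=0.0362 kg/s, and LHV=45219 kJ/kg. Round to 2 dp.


eta_BTE = (BP / (mf * LHV)) * 100
Denominator = 0.0362 * 45219 = 1636.9278 kW
eta_BTE = (745 / 1636.9278) * 100 = 45.51%


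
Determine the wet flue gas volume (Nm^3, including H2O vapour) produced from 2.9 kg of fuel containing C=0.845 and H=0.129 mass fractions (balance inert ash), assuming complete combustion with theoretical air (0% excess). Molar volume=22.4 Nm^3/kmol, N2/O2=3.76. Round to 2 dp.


Per kg fuel: CO2 = (C/12 kmol)*22.4 = (0.845/12)*22.4 = 1.57733 Nm^3
Per kg fuel: H2O = (H/2 kmol)*22.4 = (0.129/2)*22.4 = 1.44480 Nm^3
O2 needed per kg fuel = C/12 + H/4 = 0.845/12 + 0.129/4 = 0.10266667 kmol
Per kg fuel: N2 = O2*3.76*22.4 = 0.10266667*3.76*22.4 = 8.64700 Nm^3
Total per kg = 1.57733 + 1.44480 + 8.64700 = 11.66913 Nm^3
Total = 11.66913 * 2.9 = 33.84 Nm^3


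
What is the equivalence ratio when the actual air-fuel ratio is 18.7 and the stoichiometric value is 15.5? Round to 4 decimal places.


phi = AFR_stoich / AFR_actual
phi = 15.5 / 18.7 = 0.8289


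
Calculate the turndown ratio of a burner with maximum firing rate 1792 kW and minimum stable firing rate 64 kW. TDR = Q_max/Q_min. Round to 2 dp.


TDR = Q_max / Q_min
TDR = 1792 / 64 = 28.00


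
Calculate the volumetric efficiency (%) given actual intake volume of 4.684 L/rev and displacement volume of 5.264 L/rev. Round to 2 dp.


eta_v = (V_actual / V_disp) * 100
Ratio = 4.684 / 5.264 = 0.8898
eta_v = 0.8898 * 100 = 88.98%


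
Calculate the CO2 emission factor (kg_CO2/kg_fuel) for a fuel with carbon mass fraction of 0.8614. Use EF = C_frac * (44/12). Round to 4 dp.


EF = C_frac * (M_CO2 / M_C)
EF = 0.8614 * (44/12)
EF = 0.8614 * 3.666667 = 3.1585 kg_CO2/kg_fuel


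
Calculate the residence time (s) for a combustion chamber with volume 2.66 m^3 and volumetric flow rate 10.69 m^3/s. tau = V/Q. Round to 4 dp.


tau = V / Q_flow
tau = 2.66 / 10.69 = 0.2488 s


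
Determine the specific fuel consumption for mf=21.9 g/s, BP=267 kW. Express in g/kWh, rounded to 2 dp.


SFC = (mf / BP) * 3600
Rate = 21.9 / 267 = 0.082022 g/(s*kW)
SFC = 0.082022 * 3600 = 295.28 g/kWh


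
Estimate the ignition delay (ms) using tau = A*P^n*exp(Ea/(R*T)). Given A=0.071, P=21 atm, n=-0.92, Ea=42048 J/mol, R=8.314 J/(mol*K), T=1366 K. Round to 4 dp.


tau = A * P^n * exp(Ea/(R*T))
P^n = 21^(-0.92) = 0.06075167
Ea/(R*T) = 42048/(8.314*1366) = 3.702411
exp(Ea/(R*T)) = 40.544939
tau = 0.071 * 0.06075167 * 40.544939 = 0.1749 ms


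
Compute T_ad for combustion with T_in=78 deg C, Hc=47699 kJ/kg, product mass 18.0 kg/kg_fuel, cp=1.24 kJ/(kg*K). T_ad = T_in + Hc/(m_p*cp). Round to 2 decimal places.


T_ad = T_in + Hc / (m_p * cp)
Denominator = 18.0 * 1.24 = 22.3200
Temperature rise = 47699 / 22.3200 = 2137.05 K
T_ad = 78 + 2137.05 = 2215.05 deg C


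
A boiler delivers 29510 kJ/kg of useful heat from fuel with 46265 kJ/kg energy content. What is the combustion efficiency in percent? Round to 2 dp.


Efficiency = (Q_useful / Q_fuel) * 100
Efficiency = (29510 / 46265) * 100
Efficiency = 0.6378 * 100 = 63.78%


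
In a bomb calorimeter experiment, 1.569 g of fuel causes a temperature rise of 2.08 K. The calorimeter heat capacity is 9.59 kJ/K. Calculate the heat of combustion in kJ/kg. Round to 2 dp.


Hc = C_cal * delta_T / m_fuel
Q_released = 9.59 * 2.08 = 19.9472 kJ
m_fuel = 1.569 g = 1.569/1000 kg = 0.001569 kg
Hc = 19.9472 / 0.001569 = 12713.32 kJ/kg


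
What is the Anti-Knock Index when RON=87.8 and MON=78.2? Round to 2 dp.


AKI = (RON + MON) / 2
AKI = (87.8 + 78.2) / 2
AKI = 166.0 / 2 = 83.00


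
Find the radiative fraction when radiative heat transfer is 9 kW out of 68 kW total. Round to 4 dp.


f_rad = Q_rad / Q_total
f_rad = 9 / 68 = 0.1324


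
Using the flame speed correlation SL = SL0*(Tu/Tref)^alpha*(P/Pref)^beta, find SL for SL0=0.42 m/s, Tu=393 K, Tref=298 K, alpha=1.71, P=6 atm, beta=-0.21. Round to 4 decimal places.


SL = SL0 * (Tu/Tref)^alpha * (P/Pref)^beta
T ratio = 393/298 = 1.31879195
(T ratio)^alpha = 1.31879195^1.71 = 1.605098
(P/Pref)^beta = 6^(-0.21) = 0.686417
SL = 0.42 * 1.605098 * 0.686417 = 0.4627 m/s


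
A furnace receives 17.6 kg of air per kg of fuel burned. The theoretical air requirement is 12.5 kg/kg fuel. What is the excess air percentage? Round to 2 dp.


Excess air = actual - stoichiometric = 17.6 - 12.5 = 5.10 kg/kg fuel
Excess air % = (excess / stoich) * 100 = (5.10 / 12.5) * 100 = 40.80%


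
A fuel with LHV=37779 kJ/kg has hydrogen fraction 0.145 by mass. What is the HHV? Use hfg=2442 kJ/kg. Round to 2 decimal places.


HHV = LHV + hfg * 9 * H
Water addition = 2442 * 9 * 0.145 = 3186.810 kJ/kg
HHV = 37779 + 3186.810 = 40965.81 kJ/kg


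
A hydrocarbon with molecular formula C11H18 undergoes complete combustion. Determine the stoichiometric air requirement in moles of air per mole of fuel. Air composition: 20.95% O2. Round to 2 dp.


Balanced combustion: C11H18 + 15.5 O2 -> 11 CO2 + 9 H2O
O2 needed = C + H/4 = 11 + 18/4 = 15.50 moles
Air moles = O2 / 0.2095 = 15.50 / 0.2095 = 73.99 moles air


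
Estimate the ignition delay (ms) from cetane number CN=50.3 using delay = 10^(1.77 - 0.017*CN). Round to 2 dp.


delay = 10^(1.77 - 0.017*CN)
Exponent = 1.77 - 0.017*50.3 = 0.9149
delay = 10^0.9149 = 8.22 ms


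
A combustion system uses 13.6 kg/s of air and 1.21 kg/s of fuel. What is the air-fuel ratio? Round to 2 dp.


AFR = m_air / m_fuel
AFR = 13.6 / 1.21 = 11.24


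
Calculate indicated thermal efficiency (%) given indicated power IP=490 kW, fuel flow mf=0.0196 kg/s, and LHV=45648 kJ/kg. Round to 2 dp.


eta_ith = (IP / (mf * LHV)) * 100
Denominator = 0.0196 * 45648 = 894.7008 kW
eta_ith = (490 / 894.7008) * 100 = 54.77%


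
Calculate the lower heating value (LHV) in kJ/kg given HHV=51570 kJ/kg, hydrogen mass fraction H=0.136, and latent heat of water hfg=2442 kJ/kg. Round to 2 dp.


LHV = HHV - hfg * 9 * H
Water correction = 2442 * 9 * 0.136 = 2989.008 kJ/kg
LHV = 51570 - 2989.008 = 48580.99 kJ/kg


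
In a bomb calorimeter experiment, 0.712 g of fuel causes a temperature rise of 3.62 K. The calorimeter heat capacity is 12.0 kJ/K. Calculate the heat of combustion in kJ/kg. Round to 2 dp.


Hc = C_cal * delta_T / m_fuel
Q_released = 12.0 * 3.62 = 43.4400 kJ
m_fuel = 0.712 g = 0.712/1000 kg = 0.000712 kg
Hc = 43.4400 / 0.000712 = 61011.24 kJ/kg


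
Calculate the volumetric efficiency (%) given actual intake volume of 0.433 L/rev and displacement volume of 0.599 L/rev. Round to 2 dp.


eta_v = (V_actual / V_disp) * 100
Ratio = 0.433 / 0.599 = 0.7229
eta_v = 0.7229 * 100 = 72.29%


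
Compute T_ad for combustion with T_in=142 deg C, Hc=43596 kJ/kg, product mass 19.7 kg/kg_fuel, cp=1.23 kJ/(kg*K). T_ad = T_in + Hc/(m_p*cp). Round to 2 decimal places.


T_ad = T_in + Hc / (m_p * cp)
Denominator = 19.7 * 1.23 = 24.2310
Temperature rise = 43596 / 24.2310 = 1799.18 K
T_ad = 142 + 1799.18 = 1941.18 deg C


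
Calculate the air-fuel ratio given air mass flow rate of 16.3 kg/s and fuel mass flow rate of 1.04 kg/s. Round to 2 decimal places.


AFR = m_air / m_fuel
AFR = 16.3 / 1.04 = 15.67


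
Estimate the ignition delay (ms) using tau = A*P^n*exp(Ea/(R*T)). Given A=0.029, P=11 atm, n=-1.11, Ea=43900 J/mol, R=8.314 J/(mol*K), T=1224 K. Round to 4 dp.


tau = A * P^n * exp(Ea/(R*T))
P^n = 11^(-1.11) = 0.06983194
Ea/(R*T) = 43900/(8.314*1224) = 4.313930
exp(Ea/(R*T)) = 74.733607
tau = 0.029 * 0.06983194 * 74.733607 = 0.1513 ms


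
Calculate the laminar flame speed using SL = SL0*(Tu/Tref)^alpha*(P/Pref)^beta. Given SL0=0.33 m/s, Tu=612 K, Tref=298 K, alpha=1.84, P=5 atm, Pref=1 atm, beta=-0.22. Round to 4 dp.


SL = SL0 * (Tu/Tref)^alpha * (P/Pref)^beta
T ratio = 612/298 = 2.05369128
(T ratio)^alpha = 2.05369128^1.84 = 3.758934
(P/Pref)^beta = 5^(-0.22) = 0.701821
SL = 0.33 * 3.758934 * 0.701821 = 0.8706 m/s


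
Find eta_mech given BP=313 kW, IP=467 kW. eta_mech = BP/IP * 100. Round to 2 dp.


eta_mech = (BP / IP) * 100
Ratio = 313 / 467 = 0.6702
eta_mech = 0.6702 * 100 = 67.02%


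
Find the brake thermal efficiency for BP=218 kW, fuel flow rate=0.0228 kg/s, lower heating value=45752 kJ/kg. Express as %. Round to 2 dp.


eta_BTE = (BP / (mf * LHV)) * 100
Denominator = 0.0228 * 45752 = 1043.1456 kW
eta_BTE = (218 / 1043.1456) * 100 = 20.90%


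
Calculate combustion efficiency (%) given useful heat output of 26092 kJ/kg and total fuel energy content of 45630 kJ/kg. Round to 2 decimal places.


Efficiency = (Q_useful / Q_fuel) * 100
Efficiency = (26092 / 45630) * 100
Efficiency = 0.5718 * 100 = 57.18%


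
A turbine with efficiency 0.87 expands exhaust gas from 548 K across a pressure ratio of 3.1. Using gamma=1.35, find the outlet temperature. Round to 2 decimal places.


T_out = T_in * (1 - eta * (1 - PR^(-(gamma-1)/gamma)))
Exponent = -(1.35-1)/1.35 = -0.25925926
PR^exp = 3.1^(-0.25925926) = 0.74577862
Factor = 1 - 0.87*(1 - 0.74577862) = 0.77882740
T_out = 548 * 0.77882740 = 426.80 K


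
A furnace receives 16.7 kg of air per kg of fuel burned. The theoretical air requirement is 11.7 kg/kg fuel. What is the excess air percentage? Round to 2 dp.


Excess air = actual - stoichiometric = 16.7 - 11.7 = 5.00 kg/kg fuel
Excess air % = (excess / stoich) * 100 = (5.00 / 11.7) * 100 = 42.74%


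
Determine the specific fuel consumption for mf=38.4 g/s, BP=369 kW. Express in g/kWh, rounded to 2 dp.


SFC = (mf / BP) * 3600
Rate = 38.4 / 369 = 0.104065 g/(s*kW)
SFC = 0.104065 * 3600 = 374.63 g/kWh


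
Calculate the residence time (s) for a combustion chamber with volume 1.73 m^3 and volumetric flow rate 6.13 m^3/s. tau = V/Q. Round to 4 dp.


tau = V / Q_flow
tau = 1.73 / 6.13 = 0.2822 s


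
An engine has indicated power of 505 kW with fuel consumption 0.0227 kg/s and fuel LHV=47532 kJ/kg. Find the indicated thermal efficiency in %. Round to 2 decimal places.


eta_ith = (IP / (mf * LHV)) * 100
Denominator = 0.0227 * 47532 = 1078.9764 kW
eta_ith = (505 / 1078.9764) * 100 = 46.80%


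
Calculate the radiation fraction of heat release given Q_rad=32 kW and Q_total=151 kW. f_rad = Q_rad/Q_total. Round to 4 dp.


f_rad = Q_rad / Q_total
f_rad = 32 / 151 = 0.2119


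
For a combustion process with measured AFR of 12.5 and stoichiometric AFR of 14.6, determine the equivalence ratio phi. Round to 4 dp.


phi = AFR_stoich / AFR_actual
phi = 14.6 / 12.5 = 1.1680


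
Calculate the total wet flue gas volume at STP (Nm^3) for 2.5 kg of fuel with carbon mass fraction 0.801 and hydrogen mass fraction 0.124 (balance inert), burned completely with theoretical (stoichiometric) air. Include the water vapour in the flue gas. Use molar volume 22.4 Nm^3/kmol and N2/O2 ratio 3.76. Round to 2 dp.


Per kg fuel: CO2 = (C/12 kmol)*22.4 = (0.801/12)*22.4 = 1.49520 Nm^3
Per kg fuel: H2O = (H/2 kmol)*22.4 = (0.124/2)*22.4 = 1.38880 Nm^3
O2 needed per kg fuel = C/12 + H/4 = 0.801/12 + 0.124/4 = 0.09775000 kmol
Per kg fuel: N2 = O2*3.76*22.4 = 0.09775000*3.76*22.4 = 8.23290 Nm^3
Total per kg = 1.49520 + 1.38880 + 8.23290 = 11.11690 Nm^3
Total = 11.11690 * 2.5 = 27.79 Nm^3


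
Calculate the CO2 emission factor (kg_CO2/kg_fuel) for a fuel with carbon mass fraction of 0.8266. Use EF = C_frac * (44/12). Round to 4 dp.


EF = C_frac * (M_CO2 / M_C)
EF = 0.8266 * (44/12)
EF = 0.8266 * 3.666667 = 3.0309 kg_CO2/kg_fuel


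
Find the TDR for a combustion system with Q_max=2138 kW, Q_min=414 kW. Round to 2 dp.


TDR = Q_max / Q_min
TDR = 2138 / 414 = 5.16


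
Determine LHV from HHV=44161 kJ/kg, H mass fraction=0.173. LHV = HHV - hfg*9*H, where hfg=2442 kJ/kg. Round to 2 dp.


LHV = HHV - hfg * 9 * H
Water correction = 2442 * 9 * 0.173 = 3802.194 kJ/kg
LHV = 44161 - 3802.194 = 40358.81 kJ/kg


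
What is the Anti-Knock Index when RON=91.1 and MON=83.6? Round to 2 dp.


AKI = (RON + MON) / 2
AKI = (91.1 + 83.6) / 2
AKI = 174.7 / 2 = 87.35


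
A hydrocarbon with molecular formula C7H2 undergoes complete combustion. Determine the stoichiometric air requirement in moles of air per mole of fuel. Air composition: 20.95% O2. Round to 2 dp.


Balanced combustion: C7H2 + 7.5 O2 -> 7 CO2 + 1 H2O
O2 needed = C + H/4 = 7 + 2/4 = 7.50 moles
Air moles = O2 / 0.2095 = 7.50 / 0.2095 = 35.80 moles air


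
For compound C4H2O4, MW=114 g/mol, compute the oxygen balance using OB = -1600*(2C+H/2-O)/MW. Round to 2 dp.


OB = -1600 * (2C + H/2 - O) / MW
Inner = 2*4 + 2/2 - 4 = 5.00
OB = -1600 * 5.00 / 114 = -70.18%


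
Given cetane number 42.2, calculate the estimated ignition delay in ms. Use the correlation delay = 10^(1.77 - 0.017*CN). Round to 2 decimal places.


delay = 10^(1.77 - 0.017*CN)
Exponent = 1.77 - 0.017*42.2 = 1.0526
delay = 10^1.0526 = 11.29 ms


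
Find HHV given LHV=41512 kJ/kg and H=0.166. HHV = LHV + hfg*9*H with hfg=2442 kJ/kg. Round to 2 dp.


HHV = LHV + hfg * 9 * H
Water addition = 2442 * 9 * 0.166 = 3648.348 kJ/kg
HHV = 41512 + 3648.348 = 45160.35 kJ/kg


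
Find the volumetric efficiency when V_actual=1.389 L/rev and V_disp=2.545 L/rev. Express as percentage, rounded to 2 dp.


eta_v = (V_actual / V_disp) * 100
Ratio = 1.389 / 2.545 = 0.5458
eta_v = 0.5458 * 100 = 54.58%


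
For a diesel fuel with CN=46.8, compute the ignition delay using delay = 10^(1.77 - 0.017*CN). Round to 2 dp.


delay = 10^(1.77 - 0.017*CN)
Exponent = 1.77 - 0.017*46.8 = 0.9744
delay = 10^0.9744 = 9.43 ms


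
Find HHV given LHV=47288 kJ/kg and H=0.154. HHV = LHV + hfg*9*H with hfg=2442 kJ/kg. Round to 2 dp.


HHV = LHV + hfg * 9 * H
Water addition = 2442 * 9 * 0.154 = 3384.612 kJ/kg
HHV = 47288 + 3384.612 = 50672.61 kJ/kg


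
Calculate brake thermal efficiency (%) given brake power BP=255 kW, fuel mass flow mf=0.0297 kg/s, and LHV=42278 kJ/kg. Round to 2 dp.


eta_BTE = (BP / (mf * LHV)) * 100
Denominator = 0.0297 * 42278 = 1255.6566 kW
eta_BTE = (255 / 1255.6566) * 100 = 20.31%


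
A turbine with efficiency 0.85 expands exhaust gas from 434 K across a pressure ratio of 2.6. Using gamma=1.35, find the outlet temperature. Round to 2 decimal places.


T_out = T_in * (1 - eta * (1 - PR^(-(gamma-1)/gamma)))
Exponent = -(1.35-1)/1.35 = -0.25925926
PR^exp = 2.6^(-0.25925926) = 0.78057442
Factor = 1 - 0.85*(1 - 0.78057442) = 0.81348826
T_out = 434 * 0.81348826 = 353.05 K


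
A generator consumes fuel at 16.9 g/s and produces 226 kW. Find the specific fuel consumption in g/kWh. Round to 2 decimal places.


SFC = (mf / BP) * 3600
Rate = 16.9 / 226 = 0.074779 g/(s*kW)
SFC = 0.074779 * 3600 = 269.20 g/kWh


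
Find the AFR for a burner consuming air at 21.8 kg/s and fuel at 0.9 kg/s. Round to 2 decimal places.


AFR = m_air / m_fuel
AFR = 21.8 / 0.9 = 24.22


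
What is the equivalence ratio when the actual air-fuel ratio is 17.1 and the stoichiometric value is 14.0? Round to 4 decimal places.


phi = AFR_stoich / AFR_actual
phi = 14.0 / 17.1 = 0.8187


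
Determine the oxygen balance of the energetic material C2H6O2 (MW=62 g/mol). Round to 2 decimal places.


OB = -1600 * (2C + H/2 - O) / MW
Inner = 2*2 + 6/2 - 2 = 5.00
OB = -1600 * 5.00 / 62 = -129.03%


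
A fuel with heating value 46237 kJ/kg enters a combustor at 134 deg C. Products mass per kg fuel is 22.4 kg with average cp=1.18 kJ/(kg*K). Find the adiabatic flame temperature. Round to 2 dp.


T_ad = T_in + Hc / (m_p * cp)
Denominator = 22.4 * 1.18 = 26.4320
Temperature rise = 46237 / 26.4320 = 1749.28 K
T_ad = 134 + 1749.28 = 1883.28 deg C


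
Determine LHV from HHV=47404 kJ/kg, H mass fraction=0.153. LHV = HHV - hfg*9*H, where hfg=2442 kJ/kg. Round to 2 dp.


LHV = HHV - hfg * 9 * H
Water correction = 2442 * 9 * 0.153 = 3362.634 kJ/kg
LHV = 47404 - 3362.634 = 44041.37 kJ/kg


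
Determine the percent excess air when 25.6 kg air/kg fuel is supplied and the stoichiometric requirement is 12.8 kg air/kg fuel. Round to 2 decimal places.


Excess air = actual - stoichiometric = 25.6 - 12.8 = 12.80 kg/kg fuel
Excess air % = (excess / stoich) * 100 = (12.80 / 12.8) * 100 = 100.00%


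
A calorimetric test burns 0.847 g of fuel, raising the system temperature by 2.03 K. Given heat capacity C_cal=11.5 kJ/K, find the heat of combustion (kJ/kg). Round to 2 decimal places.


Hc = C_cal * delta_T / m_fuel
Q_released = 11.5 * 2.03 = 23.3450 kJ
m_fuel = 0.847 g = 0.847/1000 kg = 0.000847 kg
Hc = 23.3450 / 0.000847 = 27561.98 kJ/kg


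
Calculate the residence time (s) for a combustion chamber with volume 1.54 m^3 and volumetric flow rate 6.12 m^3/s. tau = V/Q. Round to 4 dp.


tau = V / Q_flow
tau = 1.54 / 6.12 = 0.2516 s


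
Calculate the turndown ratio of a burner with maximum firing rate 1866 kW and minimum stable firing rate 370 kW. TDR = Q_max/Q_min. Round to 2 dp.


TDR = Q_max / Q_min
TDR = 1866 / 370 = 5.04


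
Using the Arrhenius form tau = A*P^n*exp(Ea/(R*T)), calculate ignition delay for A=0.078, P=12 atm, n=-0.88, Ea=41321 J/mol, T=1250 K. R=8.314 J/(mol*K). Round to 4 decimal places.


tau = A * P^n * exp(Ea/(R*T))
P^n = 12^(-0.88) = 0.11228468
Ea/(R*T) = 41321/(8.314*1250) = 3.976040
exp(Ea/(R*T)) = 53.305548
tau = 0.078 * 0.11228468 * 53.305548 = 0.4669 ms


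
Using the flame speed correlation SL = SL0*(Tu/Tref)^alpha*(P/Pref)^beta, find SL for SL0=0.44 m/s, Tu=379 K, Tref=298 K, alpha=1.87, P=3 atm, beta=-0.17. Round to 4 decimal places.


SL = SL0 * (Tu/Tref)^alpha * (P/Pref)^beta
T ratio = 379/298 = 1.27181208
(T ratio)^alpha = 1.27181208^1.87 = 1.567729
(P/Pref)^beta = 3^(-0.17) = 0.829639
SL = 0.44 * 1.567729 * 0.829639 = 0.5723 m/s


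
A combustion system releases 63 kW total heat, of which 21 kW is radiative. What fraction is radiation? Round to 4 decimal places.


f_rad = Q_rad / Q_total
f_rad = 21 / 63 = 0.3333


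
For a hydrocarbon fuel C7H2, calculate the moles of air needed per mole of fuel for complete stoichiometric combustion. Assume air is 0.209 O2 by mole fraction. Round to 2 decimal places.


Balanced combustion: C7H2 + 7.5 O2 -> 7 CO2 + 1 H2O
O2 needed = C + H/4 = 7 + 2/4 = 7.50 moles
Air moles = O2 / 0.209 = 7.50 / 0.209 = 35.89 moles air


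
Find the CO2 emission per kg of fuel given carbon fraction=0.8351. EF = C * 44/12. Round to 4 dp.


EF = C_frac * (M_CO2 / M_C)
EF = 0.8351 * (44/12)
EF = 0.8351 * 3.666667 = 3.0620 kg_CO2/kg_fuel


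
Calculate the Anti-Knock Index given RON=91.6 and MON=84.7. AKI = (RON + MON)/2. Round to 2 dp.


AKI = (RON + MON) / 2
AKI = (91.6 + 84.7) / 2
AKI = 176.3 / 2 = 88.15


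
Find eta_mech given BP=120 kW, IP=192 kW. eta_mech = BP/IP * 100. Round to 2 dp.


eta_mech = (BP / IP) * 100
Ratio = 120 / 192 = 0.6250
eta_mech = 0.6250 * 100 = 62.50%


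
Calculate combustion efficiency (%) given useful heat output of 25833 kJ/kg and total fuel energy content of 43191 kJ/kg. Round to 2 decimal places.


Efficiency = (Q_useful / Q_fuel) * 100
Efficiency = (25833 / 43191) * 100
Efficiency = 0.5981 * 100 = 59.81%


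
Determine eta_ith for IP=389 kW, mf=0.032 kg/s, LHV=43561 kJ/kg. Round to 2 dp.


eta_ith = (IP / (mf * LHV)) * 100
Denominator = 0.032 * 43561 = 1393.9520 kW
eta_ith = (389 / 1393.9520) * 100 = 27.91%


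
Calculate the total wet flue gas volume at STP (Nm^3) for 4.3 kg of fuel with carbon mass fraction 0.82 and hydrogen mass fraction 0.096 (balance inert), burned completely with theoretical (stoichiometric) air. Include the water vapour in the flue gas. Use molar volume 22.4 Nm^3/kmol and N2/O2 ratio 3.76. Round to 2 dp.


Per kg fuel: CO2 = (C/12 kmol)*22.4 = (0.82/12)*22.4 = 1.53067 Nm^3
Per kg fuel: H2O = (H/2 kmol)*22.4 = (0.096/2)*22.4 = 1.07520 Nm^3
O2 needed per kg fuel = C/12 + H/4 = 0.82/12 + 0.096/4 = 0.09233333 kmol
Per kg fuel: N2 = O2*3.76*22.4 = 0.09233333*3.76*22.4 = 7.77668 Nm^3
Total per kg = 1.53067 + 1.07520 + 7.77668 = 10.38255 Nm^3
Total = 10.38255 * 4.3 = 44.64 Nm^3


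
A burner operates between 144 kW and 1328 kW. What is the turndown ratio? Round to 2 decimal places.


TDR = Q_max / Q_min
TDR = 1328 / 144 = 9.22


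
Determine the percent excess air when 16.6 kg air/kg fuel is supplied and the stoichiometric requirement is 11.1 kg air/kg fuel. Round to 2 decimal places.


Excess air = actual - stoichiometric = 16.6 - 11.1 = 5.50 kg/kg fuel
Excess air % = (excess / stoich) * 100 = (5.50 / 11.1) * 100 = 49.55%


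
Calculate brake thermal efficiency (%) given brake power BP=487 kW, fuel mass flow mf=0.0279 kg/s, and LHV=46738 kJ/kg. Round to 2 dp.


eta_BTE = (BP / (mf * LHV)) * 100
Denominator = 0.0279 * 46738 = 1303.9902 kW
eta_BTE = (487 / 1303.9902) * 100 = 37.35%


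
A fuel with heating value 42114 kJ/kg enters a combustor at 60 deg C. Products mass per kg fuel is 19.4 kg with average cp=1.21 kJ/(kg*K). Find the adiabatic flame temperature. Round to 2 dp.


T_ad = T_in + Hc / (m_p * cp)
Denominator = 19.4 * 1.21 = 23.4740
Temperature rise = 42114 / 23.4740 = 1794.07 K
T_ad = 60 + 1794.07 = 1854.07 deg C


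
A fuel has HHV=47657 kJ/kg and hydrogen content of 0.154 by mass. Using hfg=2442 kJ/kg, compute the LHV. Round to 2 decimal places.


LHV = HHV - hfg * 9 * H
Water correction = 2442 * 9 * 0.154 = 3384.612 kJ/kg
LHV = 47657 - 3384.612 = 44272.39 kJ/kg


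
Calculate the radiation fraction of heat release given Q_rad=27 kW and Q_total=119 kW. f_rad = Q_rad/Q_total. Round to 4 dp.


f_rad = Q_rad / Q_total
f_rad = 27 / 119 = 0.2269


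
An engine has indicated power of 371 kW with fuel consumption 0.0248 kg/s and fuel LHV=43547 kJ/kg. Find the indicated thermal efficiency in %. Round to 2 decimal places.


eta_ith = (IP / (mf * LHV)) * 100
Denominator = 0.0248 * 43547 = 1079.9656 kW
eta_ith = (371 / 1079.9656) * 100 = 34.35%


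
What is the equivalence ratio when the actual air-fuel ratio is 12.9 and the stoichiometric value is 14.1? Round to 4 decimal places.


phi = AFR_stoich / AFR_actual
phi = 14.1 / 12.9 = 1.0930


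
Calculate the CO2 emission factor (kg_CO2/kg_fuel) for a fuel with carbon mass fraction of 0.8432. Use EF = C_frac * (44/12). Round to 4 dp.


EF = C_frac * (M_CO2 / M_C)
EF = 0.8432 * (44/12)
EF = 0.8432 * 3.666667 = 3.0917 kg_CO2/kg_fuel


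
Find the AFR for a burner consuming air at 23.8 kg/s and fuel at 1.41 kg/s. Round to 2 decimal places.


AFR = m_air / m_fuel
AFR = 23.8 / 1.41 = 16.88


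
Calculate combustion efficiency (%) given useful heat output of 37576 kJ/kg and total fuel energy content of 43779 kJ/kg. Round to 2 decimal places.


Efficiency = (Q_useful / Q_fuel) * 100
Efficiency = (37576 / 43779) * 100
Efficiency = 0.8583 * 100 = 85.83%


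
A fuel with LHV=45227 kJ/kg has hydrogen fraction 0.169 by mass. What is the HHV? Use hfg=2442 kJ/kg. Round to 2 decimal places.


HHV = LHV + hfg * 9 * H
Water addition = 2442 * 9 * 0.169 = 3714.282 kJ/kg
HHV = 45227 + 3714.282 = 48941.28 kJ/kg


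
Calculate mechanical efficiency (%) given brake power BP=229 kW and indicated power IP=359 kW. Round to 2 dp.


eta_mech = (BP / IP) * 100
Ratio = 229 / 359 = 0.6379
eta_mech = 0.6379 * 100 = 63.79%


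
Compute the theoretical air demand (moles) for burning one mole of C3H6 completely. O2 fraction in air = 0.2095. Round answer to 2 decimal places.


Balanced combustion: C3H6 + 4.5 O2 -> 3 CO2 + 3 H2O
O2 needed = C + H/4 = 3 + 6/4 = 4.50 moles
Air moles = O2 / 0.2095 = 4.50 / 0.2095 = 21.48 moles air


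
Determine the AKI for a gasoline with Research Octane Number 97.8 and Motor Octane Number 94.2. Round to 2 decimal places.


AKI = (RON + MON) / 2
AKI = (97.8 + 94.2) / 2
AKI = 192.0 / 2 = 96.00


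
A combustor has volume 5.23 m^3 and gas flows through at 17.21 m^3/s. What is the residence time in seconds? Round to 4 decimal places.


tau = V / Q_flow
tau = 5.23 / 17.21 = 0.3039 s


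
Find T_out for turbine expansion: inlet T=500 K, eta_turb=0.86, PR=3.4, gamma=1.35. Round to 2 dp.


T_out = T_in * (1 - eta * (1 - PR^(-(gamma-1)/gamma)))
Exponent = -(1.35-1)/1.35 = -0.25925926
PR^exp = 3.4^(-0.25925926) = 0.72813041
Factor = 1 - 0.86*(1 - 0.72813041) = 0.76619215
T_out = 500 * 0.76619215 = 383.10 K


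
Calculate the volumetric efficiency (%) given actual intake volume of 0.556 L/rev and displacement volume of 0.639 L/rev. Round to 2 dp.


eta_v = (V_actual / V_disp) * 100
Ratio = 0.556 / 0.639 = 0.8701
eta_v = 0.8701 * 100 = 87.01%


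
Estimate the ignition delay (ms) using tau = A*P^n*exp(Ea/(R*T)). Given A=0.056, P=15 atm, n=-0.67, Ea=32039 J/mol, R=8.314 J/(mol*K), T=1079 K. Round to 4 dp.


tau = A * P^n * exp(Ea/(R*T))
P^n = 15^(-0.67) = 0.16293668
Ea/(R*T) = 32039/(8.314*1079) = 3.571474
exp(Ea/(R*T)) = 35.568982
tau = 0.056 * 0.16293668 * 35.568982 = 0.3245 ms


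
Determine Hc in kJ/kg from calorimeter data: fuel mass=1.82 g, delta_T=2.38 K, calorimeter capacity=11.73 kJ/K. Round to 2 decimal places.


Hc = C_cal * delta_T / m_fuel
Q_released = 11.73 * 2.38 = 27.9174 kJ
m_fuel = 1.82 g = 1.82/1000 kg = 0.001820 kg
Hc = 27.9174 / 0.001820 = 15339.23 kJ/kg
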